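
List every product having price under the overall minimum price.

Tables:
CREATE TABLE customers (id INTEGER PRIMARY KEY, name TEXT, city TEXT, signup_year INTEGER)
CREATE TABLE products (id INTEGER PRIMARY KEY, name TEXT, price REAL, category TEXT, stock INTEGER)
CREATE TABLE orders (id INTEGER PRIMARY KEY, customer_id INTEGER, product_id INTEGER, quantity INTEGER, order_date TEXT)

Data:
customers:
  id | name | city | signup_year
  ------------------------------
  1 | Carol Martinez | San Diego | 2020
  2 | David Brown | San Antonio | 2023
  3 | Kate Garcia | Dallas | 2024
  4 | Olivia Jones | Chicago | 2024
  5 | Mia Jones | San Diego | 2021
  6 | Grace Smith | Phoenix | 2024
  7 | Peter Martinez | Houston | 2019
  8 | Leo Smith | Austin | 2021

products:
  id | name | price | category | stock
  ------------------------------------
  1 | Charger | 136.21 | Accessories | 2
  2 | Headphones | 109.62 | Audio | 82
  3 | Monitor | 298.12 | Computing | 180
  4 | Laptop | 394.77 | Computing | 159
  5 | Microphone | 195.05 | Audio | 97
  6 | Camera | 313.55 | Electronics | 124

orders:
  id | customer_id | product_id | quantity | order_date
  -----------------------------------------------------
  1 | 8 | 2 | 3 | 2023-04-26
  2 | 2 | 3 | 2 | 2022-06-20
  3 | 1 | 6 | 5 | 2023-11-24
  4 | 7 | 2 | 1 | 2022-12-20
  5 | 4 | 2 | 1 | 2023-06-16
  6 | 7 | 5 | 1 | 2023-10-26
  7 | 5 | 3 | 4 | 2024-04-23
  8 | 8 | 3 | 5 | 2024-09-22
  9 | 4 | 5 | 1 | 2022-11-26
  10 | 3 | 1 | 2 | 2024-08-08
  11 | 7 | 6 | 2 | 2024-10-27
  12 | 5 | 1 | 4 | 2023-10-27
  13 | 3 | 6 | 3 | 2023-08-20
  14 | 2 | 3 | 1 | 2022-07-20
SELECT name, price FROM products WHERE price < (SELECT MIN(price) FROM products)

Execution result:
(no rows)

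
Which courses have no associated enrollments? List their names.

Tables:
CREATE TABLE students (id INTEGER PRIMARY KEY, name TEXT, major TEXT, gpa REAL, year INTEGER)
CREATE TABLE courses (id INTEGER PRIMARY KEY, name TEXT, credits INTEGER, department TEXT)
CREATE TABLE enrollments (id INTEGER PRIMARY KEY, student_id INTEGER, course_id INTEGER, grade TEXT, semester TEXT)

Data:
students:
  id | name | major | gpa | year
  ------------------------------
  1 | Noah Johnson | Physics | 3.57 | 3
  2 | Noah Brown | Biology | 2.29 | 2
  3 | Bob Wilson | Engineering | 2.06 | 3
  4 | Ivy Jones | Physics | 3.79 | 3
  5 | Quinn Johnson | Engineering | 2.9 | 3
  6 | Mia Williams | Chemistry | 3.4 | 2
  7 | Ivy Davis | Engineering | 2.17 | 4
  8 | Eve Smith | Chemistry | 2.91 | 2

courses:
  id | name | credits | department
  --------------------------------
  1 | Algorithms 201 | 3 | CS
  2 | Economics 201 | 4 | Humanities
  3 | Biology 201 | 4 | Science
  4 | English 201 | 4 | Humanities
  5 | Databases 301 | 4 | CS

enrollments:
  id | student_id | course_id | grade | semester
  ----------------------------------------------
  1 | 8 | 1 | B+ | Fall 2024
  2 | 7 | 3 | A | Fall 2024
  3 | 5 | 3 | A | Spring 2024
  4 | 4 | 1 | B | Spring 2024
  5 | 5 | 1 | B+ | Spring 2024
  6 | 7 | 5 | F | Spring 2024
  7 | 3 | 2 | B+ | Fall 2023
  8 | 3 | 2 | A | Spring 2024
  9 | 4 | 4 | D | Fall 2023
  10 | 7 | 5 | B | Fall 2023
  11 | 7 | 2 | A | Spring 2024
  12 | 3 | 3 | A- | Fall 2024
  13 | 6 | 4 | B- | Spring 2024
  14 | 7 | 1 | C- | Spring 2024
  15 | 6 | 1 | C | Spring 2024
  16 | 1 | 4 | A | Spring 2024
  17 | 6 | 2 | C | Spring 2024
SELECT p.name FROM courses p LEFT JOIN enrollments c ON c.course_id = p.id WHERE c.id IS NULL

Execution result:
(no rows)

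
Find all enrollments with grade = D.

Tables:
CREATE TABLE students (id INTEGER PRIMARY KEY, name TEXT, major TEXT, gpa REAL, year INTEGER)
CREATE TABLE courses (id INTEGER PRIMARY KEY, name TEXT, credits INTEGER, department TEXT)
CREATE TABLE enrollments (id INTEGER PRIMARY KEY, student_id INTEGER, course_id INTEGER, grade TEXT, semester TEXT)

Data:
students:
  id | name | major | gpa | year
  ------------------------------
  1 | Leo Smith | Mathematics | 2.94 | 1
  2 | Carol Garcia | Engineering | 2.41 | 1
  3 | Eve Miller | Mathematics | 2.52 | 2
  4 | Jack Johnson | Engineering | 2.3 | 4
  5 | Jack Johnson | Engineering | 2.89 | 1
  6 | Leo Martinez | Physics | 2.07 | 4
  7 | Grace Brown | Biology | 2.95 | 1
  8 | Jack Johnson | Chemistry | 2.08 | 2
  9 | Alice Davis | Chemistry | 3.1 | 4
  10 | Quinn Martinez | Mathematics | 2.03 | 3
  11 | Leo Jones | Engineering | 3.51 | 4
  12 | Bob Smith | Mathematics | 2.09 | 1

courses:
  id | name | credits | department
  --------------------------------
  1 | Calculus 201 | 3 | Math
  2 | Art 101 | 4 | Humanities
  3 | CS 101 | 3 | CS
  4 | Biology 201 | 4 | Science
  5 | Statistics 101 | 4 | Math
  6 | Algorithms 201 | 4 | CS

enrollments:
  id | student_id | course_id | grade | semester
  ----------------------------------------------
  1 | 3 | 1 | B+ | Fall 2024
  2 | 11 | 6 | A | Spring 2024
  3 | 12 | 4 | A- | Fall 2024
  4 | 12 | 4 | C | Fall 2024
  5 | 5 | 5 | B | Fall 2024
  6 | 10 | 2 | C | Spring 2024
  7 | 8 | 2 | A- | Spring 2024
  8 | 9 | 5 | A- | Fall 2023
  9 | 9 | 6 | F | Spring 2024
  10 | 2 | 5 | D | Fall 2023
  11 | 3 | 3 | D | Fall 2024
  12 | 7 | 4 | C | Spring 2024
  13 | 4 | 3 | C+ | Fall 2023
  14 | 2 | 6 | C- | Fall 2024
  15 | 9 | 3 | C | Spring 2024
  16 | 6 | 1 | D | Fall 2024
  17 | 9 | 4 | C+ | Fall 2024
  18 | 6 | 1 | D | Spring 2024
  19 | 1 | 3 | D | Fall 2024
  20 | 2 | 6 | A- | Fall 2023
SELECT id, grade FROM enrollments WHERE grade = 'D'

Execution result:
id | grade
10 | D
11 | D
16 | D
18 | D
19 | D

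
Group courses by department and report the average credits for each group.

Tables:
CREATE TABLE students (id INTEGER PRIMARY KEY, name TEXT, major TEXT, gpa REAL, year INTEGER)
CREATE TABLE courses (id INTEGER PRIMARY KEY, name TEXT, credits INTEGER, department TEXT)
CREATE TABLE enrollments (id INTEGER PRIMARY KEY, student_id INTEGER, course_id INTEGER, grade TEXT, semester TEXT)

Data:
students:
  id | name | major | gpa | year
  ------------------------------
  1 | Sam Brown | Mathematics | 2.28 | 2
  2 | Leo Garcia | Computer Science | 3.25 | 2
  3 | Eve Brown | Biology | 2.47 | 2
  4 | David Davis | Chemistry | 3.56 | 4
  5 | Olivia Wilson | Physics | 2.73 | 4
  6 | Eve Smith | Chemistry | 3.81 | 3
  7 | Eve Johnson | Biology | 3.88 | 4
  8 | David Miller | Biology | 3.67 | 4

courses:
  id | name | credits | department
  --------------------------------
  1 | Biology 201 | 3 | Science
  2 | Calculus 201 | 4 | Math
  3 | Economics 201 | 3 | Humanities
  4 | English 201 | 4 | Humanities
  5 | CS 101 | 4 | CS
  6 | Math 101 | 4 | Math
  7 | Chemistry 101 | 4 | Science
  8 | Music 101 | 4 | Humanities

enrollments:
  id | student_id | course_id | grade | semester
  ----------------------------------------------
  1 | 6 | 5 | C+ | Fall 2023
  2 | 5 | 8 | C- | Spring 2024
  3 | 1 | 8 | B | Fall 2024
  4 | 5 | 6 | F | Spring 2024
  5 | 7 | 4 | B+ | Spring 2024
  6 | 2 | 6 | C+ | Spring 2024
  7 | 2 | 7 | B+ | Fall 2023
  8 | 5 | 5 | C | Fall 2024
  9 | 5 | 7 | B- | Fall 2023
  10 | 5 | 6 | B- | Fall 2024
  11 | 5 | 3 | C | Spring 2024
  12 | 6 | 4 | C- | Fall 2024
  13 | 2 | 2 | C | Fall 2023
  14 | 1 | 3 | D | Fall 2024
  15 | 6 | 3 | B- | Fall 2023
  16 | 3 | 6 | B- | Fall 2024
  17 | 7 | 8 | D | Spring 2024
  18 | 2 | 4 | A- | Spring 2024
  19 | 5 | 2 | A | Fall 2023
SELECT department, AVG(credits) AS avg_credits FROM courses GROUP BY department

Execution result:
department | avg_credits
CS | 4.00
Humanities | 3.67
Math | 4.00
Science | 3.50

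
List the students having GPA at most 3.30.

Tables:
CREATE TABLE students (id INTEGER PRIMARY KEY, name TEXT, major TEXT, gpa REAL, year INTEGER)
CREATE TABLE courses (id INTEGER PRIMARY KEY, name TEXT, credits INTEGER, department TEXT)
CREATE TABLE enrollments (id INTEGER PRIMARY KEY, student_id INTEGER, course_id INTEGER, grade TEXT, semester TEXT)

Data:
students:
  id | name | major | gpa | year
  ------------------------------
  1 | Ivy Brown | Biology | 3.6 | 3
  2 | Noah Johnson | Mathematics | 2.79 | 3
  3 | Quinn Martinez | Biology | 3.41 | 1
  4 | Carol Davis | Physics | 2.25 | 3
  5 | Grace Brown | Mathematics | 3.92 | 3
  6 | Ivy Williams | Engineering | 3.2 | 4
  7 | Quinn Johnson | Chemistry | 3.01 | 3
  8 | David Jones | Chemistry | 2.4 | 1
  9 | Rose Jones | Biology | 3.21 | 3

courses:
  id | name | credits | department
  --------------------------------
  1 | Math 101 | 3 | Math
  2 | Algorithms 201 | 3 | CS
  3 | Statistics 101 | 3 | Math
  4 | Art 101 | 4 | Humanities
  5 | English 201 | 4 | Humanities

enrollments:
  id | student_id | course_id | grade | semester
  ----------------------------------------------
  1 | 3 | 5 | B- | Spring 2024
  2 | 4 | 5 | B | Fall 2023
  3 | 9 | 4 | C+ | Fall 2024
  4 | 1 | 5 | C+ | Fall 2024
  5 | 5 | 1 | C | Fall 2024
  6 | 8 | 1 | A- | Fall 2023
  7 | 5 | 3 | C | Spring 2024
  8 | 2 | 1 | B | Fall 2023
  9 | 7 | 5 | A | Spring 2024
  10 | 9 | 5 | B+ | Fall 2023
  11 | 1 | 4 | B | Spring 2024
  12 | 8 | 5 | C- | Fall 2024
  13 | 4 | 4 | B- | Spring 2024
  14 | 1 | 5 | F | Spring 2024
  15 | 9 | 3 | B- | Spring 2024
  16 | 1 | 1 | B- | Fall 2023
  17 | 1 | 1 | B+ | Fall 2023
SELECT name, gpa FROM students WHERE gpa <= 3.3

Execution result:
name | gpa
Noah Johnson | 2.79
Carol Davis | 2.25
Ivy Williams | 3.20
Quinn Johnson | 3.01
David Jones | 2.40
Rose Jones | 3.21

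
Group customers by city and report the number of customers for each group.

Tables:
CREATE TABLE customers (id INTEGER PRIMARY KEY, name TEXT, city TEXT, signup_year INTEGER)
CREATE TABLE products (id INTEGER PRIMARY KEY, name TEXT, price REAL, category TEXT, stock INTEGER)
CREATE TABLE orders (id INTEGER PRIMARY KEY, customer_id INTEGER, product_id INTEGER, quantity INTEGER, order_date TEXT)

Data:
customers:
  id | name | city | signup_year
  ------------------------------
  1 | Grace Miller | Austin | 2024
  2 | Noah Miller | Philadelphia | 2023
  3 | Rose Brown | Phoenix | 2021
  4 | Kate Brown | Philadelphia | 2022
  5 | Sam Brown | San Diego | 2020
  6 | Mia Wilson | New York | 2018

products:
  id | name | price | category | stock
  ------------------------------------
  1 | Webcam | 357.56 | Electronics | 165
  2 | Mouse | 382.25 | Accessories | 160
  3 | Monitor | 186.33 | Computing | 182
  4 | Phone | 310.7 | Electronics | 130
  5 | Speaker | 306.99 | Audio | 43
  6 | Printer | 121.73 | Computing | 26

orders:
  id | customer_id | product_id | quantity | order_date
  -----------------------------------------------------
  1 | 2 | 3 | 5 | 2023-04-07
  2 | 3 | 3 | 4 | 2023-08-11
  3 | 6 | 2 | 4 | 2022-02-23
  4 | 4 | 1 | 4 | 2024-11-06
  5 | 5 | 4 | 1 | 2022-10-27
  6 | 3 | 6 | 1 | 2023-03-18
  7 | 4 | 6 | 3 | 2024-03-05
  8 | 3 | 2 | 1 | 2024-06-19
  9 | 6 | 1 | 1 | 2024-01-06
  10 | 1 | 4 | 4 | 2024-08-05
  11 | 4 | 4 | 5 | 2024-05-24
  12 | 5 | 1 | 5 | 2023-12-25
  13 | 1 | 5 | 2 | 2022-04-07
SELECT city, COUNT(*) AS n FROM customers GROUP BY city

Execution result:
city | n
Austin | 1
New York | 1
Philadelphia | 2
Phoenix | 1
San Diego | 1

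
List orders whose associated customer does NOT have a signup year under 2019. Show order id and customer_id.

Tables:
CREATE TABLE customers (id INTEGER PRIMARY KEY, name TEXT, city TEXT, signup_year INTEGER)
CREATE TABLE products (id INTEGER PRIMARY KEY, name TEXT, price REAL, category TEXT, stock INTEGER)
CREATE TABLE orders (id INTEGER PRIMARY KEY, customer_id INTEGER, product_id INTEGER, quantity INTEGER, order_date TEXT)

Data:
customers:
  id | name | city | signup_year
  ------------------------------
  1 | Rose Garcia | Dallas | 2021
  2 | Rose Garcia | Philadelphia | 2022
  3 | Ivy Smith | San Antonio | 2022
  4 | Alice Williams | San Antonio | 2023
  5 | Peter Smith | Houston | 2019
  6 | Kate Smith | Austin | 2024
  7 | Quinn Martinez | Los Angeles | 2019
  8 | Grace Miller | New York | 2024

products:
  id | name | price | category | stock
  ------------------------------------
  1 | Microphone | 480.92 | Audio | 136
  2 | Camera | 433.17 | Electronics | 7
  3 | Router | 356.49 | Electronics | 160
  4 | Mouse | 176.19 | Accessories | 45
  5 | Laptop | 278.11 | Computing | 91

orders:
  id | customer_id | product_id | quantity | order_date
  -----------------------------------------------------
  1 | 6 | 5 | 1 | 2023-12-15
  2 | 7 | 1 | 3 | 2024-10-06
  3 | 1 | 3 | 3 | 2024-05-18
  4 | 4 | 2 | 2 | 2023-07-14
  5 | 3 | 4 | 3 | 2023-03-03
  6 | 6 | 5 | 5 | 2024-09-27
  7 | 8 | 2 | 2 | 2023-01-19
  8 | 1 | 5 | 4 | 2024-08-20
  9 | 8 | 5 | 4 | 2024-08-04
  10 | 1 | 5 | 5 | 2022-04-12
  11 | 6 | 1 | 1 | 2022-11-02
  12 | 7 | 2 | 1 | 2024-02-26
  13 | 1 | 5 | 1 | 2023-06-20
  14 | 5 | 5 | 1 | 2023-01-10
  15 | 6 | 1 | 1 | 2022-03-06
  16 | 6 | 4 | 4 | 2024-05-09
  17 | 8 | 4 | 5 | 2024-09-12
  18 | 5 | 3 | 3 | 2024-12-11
SELECT id, customer_id FROM orders WHERE customer_id NOT IN (SELECT id FROM customers WHERE signup_year < 2019)

Execution result:
id | customer_id
1 | 6
2 | 7
3 | 1
4 | 4
5 | 3
6 | 6
7 | 8
8 | 1
9 | 8
10 | 1
11 | 6
12 | 7
13 | 1
14 | 5
15 | 6
16 | 6
17 | 8
18 | 5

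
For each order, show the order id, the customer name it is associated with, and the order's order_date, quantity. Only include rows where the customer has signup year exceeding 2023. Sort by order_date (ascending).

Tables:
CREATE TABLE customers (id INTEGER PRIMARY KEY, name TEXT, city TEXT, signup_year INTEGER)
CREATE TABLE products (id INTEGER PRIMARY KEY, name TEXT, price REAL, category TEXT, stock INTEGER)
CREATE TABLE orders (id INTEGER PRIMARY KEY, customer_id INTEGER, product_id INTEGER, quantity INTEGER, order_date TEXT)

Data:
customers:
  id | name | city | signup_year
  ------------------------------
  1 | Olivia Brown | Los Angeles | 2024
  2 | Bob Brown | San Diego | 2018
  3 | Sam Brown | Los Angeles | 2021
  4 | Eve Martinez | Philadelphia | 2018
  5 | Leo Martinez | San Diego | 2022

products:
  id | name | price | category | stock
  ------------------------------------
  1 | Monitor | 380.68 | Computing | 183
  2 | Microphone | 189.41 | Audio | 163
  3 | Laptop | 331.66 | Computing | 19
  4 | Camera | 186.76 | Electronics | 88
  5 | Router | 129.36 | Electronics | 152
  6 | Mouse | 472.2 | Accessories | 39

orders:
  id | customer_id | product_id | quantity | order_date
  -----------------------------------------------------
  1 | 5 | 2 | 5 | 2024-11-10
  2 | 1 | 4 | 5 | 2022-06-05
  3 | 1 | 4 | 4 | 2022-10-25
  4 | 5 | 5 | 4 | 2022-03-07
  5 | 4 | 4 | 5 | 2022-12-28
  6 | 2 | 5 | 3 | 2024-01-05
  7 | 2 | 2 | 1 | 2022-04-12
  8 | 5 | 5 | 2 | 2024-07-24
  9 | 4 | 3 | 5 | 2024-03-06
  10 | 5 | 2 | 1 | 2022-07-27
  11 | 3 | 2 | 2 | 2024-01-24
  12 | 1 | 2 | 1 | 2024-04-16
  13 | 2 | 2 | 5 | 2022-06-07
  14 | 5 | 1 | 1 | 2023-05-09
SELECT c.id, p.name AS customer, c.order_date, c.quantity FROM orders c JOIN customers p ON c.customer_id = p.id WHERE p.signup_year > 2023 ORDER BY c.order_date ASC

Execution result:
id | customer | order_date | quantity
2 | Olivia Brown | 2022-06-05 | 5
3 | Olivia Brown | 2022-10-25 | 4
12 | Olivia Brown | 2024-04-16 | 1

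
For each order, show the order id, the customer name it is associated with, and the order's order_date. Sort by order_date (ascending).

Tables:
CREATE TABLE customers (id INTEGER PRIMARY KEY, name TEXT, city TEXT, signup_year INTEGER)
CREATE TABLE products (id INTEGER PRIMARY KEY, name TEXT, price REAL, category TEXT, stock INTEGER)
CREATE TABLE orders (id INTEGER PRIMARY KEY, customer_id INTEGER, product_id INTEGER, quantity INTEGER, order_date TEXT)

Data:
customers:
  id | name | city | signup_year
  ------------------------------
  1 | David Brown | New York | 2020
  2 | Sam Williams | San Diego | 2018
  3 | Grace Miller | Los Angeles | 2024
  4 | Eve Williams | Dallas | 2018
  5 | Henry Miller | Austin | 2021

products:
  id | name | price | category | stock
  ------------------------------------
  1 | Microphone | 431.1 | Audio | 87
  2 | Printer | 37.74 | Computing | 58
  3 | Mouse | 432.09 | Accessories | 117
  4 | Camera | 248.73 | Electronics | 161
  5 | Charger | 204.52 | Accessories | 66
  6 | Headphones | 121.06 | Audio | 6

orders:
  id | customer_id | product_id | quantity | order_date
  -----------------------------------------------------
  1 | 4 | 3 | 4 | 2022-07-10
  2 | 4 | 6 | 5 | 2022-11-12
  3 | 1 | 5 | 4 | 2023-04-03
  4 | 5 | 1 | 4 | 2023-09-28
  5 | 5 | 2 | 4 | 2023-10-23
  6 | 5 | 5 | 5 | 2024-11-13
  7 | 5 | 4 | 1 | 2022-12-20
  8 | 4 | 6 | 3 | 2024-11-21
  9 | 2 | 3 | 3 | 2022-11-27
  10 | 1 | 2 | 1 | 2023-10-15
SELECT c.id, p.name AS customer, c.order_date FROM orders c JOIN customers p ON c.customer_id = p.id ORDER BY c.order_date ASC

Execution result:
id | customer | order_date
1 | Eve Williams | 2022-07-10
2 | Eve Williams | 2022-11-12
9 | Sam Williams | 2022-11-27
7 | Henry Miller | 2022-12-20
3 | David Brown | 2023-04-03
4 | Henry Miller | 2023-09-28
10 | David Brown | 2023-10-15
5 | Henry Miller | 2023-10-23
6 | Henry Miller | 2024-11-13
8 | Eve Williams | 2024-11-21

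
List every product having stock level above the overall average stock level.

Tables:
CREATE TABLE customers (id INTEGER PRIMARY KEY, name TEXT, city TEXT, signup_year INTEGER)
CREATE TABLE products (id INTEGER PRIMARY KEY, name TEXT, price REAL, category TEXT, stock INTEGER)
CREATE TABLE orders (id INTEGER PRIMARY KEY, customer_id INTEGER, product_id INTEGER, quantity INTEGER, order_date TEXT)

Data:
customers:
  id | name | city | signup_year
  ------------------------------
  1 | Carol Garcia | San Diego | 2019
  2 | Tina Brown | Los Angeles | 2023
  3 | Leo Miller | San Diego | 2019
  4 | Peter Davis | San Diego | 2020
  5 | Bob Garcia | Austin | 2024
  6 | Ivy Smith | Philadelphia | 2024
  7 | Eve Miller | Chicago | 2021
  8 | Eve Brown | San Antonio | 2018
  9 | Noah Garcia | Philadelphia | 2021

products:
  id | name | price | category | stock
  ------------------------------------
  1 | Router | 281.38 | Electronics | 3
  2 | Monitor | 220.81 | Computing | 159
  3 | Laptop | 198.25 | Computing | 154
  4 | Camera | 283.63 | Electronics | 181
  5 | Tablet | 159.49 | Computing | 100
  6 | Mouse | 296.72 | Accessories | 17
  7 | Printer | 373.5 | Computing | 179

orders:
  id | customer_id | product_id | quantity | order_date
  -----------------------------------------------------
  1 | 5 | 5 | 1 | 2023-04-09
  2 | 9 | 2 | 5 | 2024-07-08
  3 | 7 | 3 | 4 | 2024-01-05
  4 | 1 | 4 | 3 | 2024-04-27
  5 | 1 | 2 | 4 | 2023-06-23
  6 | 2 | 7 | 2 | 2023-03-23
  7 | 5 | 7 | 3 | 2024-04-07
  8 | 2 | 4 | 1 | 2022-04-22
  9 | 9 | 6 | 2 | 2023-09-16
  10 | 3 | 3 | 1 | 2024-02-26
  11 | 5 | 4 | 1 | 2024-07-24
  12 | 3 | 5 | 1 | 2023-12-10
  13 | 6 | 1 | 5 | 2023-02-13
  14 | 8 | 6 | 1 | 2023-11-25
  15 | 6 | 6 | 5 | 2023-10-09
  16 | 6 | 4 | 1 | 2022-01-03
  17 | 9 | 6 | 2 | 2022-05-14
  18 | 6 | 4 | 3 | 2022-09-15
SELECT name, stock FROM products WHERE stock > (SELECT AVG(stock) FROM products)

Execution result:
name | stock
Monitor | 159
Laptop | 154
Camera | 181
Printer | 179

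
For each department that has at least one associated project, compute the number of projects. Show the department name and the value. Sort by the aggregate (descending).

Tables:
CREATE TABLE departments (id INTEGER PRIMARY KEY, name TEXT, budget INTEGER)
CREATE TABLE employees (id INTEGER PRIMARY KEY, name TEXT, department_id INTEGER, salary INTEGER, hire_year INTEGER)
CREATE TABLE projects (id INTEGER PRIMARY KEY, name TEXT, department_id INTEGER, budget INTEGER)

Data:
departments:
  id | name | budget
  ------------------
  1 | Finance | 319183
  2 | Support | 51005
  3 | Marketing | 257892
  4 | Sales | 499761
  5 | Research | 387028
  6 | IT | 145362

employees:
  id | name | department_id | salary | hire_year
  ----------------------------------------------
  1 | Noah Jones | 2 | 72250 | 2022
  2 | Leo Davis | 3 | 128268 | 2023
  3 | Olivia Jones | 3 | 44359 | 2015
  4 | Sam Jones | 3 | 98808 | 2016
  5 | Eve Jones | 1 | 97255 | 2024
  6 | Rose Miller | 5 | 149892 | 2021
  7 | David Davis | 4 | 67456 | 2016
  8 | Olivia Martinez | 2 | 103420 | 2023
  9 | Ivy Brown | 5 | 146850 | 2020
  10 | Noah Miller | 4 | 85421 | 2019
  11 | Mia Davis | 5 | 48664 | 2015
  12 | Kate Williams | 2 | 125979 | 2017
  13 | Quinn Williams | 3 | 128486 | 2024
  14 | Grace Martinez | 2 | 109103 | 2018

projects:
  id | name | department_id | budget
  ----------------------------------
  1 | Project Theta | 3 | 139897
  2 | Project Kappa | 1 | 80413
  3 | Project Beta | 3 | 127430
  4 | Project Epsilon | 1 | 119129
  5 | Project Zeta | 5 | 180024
SELECT p.name, COUNT(*) AS n FROM projects c JOIN departments p ON c.department_id = p.id GROUP BY p.id, p.name ORDER BY n DESC

Execution result:
name | n
Finance | 2
Marketing | 2
Research | 1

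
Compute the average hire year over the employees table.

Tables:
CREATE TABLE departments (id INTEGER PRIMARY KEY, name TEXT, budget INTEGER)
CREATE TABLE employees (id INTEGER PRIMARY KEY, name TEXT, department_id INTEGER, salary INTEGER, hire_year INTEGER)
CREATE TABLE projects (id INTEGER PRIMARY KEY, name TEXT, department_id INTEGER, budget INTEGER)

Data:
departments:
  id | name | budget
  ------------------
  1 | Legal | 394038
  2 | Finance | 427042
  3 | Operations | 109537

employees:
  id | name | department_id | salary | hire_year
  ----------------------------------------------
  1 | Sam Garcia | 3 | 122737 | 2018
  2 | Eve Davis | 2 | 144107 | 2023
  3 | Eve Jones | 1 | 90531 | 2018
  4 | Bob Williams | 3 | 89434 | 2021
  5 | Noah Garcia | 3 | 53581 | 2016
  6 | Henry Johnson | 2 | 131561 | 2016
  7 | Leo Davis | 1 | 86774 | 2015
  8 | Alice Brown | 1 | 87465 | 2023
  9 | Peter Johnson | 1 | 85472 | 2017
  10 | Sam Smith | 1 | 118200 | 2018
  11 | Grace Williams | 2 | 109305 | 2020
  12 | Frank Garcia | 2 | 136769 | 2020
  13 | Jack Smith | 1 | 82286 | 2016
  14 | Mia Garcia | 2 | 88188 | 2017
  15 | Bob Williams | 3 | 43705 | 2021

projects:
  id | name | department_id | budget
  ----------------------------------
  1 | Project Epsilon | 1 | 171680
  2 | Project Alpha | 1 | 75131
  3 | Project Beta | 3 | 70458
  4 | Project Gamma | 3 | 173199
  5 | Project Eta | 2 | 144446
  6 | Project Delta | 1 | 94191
SELECT AVG(hire_year) FROM employees

Execution result:
2018.60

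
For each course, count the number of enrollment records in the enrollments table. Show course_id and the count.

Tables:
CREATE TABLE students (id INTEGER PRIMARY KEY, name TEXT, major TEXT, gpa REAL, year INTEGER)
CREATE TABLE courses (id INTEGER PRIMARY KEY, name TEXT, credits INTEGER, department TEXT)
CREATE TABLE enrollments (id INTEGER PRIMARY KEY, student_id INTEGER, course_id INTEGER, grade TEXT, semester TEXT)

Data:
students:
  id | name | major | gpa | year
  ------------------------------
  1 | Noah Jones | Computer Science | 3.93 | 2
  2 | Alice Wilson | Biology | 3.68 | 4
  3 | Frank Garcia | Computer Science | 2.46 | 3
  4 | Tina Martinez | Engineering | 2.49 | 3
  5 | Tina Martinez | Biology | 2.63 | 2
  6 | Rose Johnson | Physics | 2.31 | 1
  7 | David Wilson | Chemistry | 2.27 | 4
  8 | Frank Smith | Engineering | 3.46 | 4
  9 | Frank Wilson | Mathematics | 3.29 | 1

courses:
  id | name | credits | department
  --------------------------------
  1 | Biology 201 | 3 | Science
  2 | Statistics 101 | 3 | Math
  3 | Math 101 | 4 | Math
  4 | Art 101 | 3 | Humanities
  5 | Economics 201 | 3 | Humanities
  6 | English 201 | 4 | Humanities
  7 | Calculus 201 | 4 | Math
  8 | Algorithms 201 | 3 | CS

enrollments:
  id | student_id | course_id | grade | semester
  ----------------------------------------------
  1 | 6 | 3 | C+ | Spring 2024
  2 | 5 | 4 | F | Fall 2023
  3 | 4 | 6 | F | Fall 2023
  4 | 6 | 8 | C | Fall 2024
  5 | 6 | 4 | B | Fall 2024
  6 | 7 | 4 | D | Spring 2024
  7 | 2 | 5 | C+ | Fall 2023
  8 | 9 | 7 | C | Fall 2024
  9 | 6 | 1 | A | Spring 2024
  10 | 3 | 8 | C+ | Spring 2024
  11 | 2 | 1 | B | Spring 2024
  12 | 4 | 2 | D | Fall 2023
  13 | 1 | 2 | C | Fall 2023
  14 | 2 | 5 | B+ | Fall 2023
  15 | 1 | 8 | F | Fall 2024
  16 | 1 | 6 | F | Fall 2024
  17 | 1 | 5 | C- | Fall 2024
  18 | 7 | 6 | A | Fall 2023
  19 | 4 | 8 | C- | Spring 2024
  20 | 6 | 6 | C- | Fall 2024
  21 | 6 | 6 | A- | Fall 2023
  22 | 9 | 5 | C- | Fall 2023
SELECT course_id, COUNT(*) AS enrollment_count FROM enrollments GROUP BY course_id

Execution result:
course_id | enrollment_count
1 | 2
2 | 2
3 | 1
4 | 3
5 | 4
6 | 5
7 | 1
8 | 4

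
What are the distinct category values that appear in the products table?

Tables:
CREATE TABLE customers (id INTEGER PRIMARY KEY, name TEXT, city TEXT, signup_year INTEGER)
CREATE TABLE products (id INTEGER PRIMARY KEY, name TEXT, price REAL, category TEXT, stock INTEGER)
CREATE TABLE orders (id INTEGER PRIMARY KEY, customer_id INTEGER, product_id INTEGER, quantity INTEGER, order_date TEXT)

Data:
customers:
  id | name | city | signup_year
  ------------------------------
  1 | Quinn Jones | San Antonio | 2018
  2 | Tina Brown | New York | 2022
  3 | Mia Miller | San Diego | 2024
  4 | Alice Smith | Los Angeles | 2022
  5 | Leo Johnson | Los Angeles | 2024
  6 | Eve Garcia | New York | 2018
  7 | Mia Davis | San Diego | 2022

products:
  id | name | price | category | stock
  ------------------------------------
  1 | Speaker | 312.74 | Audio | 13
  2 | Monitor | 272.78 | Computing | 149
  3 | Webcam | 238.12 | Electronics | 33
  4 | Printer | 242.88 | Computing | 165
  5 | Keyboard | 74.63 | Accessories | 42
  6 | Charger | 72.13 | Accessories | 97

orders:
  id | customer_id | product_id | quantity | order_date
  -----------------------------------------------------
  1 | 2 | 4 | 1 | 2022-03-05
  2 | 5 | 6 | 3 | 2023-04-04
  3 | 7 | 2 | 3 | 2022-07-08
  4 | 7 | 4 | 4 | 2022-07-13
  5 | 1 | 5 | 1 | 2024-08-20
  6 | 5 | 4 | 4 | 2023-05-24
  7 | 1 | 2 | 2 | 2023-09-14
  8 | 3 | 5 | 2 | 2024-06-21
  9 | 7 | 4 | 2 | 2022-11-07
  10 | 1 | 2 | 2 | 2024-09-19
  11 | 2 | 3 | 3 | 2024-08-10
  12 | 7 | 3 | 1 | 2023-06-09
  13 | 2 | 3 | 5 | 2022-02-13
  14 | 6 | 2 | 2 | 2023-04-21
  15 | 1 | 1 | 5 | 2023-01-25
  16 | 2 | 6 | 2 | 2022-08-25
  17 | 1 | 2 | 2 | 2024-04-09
SELECT DISTINCT category FROM products

Execution result:
category
Audio
Computing
Electronics
Accessories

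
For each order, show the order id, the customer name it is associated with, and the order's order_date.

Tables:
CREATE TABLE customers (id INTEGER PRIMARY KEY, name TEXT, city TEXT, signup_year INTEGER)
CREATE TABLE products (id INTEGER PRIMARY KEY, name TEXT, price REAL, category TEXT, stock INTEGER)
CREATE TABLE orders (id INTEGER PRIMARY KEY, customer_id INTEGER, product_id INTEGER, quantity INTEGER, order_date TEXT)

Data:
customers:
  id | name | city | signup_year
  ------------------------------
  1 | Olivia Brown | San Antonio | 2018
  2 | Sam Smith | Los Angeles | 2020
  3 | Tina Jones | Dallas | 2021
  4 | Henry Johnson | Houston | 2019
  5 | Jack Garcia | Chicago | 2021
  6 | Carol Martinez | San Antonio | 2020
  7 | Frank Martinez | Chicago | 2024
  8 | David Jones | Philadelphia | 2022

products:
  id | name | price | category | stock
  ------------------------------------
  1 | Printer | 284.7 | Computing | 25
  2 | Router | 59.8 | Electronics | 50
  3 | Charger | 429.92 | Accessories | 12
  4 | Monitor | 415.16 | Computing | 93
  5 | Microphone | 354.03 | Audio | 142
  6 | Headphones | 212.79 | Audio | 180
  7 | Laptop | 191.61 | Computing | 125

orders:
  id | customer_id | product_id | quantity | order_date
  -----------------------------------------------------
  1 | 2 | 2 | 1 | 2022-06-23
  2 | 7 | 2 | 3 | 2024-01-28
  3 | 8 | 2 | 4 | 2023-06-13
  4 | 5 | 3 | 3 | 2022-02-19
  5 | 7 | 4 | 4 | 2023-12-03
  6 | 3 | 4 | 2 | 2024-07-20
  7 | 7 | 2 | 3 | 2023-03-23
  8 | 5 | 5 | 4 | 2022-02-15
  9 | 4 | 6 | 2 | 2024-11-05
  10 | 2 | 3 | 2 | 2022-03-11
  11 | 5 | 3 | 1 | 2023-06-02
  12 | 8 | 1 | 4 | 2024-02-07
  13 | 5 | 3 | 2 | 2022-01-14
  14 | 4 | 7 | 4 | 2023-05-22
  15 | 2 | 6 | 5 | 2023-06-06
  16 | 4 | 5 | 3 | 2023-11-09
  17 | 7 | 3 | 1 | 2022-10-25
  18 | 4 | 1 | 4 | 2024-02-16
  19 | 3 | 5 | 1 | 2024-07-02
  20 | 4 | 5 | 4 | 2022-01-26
SELECT c.id, p.name AS customer, c.order_date FROM orders c JOIN customers p ON c.customer_id = p.id

Execution result:
id | customer | order_date
1 | Sam Smith | 2022-06-23
2 | Frank Martinez | 2024-01-28
3 | David Jones | 2023-06-13
4 | Jack Garcia | 2022-02-19
5 | Frank Martinez | 2023-12-03
6 | Tina Jones | 2024-07-20
7 | Frank Martinez | 2023-03-23
8 | Jack Garcia | 2022-02-15
9 | Henry Johnson | 2024-11-05
10 | Sam Smith | 2022-03-11
11 | Jack Garcia | 2023-06-02
12 | David Jones | 2024-02-07
13 | Jack Garcia | 2022-01-14
14 | Henry Johnson | 2023-05-22
15 | Sam Smith | 2023-06-06
16 | Henry Johnson | 2023-11-09
17 | Frank Martinez | 2022-10-25
18 | Henry Johnson | 2024-02-16
19 | Tina Jones | 2024-07-02
20 | Henry Johnson | 2022-01-26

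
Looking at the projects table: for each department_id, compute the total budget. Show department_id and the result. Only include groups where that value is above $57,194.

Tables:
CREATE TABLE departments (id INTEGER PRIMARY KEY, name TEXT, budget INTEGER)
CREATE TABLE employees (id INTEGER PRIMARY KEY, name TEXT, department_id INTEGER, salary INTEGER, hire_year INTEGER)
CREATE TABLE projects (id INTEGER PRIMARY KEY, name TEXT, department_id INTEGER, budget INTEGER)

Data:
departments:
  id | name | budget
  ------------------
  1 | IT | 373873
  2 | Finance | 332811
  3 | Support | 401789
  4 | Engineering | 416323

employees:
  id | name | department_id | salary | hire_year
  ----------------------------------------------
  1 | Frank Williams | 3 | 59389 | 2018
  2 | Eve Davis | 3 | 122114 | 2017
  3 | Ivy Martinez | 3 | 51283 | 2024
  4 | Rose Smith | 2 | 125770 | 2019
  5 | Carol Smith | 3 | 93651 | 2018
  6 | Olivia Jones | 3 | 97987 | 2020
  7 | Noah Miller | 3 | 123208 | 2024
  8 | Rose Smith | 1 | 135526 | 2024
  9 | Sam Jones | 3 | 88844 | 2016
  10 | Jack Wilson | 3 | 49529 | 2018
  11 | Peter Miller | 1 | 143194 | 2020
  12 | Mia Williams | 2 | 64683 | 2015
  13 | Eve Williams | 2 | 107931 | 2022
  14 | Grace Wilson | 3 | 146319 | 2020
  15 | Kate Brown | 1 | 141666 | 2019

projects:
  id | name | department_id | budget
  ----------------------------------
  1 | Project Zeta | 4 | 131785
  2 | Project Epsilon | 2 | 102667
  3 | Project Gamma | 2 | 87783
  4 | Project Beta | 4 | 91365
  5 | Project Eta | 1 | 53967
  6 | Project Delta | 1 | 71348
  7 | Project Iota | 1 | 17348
SELECT department_id, SUM(budget) AS sum_budget FROM projects GROUP BY department_id HAVING SUM(budget) > 57194

Execution result:
department_id | sum_budget
1 | 142663
2 | 190450
4 | 223150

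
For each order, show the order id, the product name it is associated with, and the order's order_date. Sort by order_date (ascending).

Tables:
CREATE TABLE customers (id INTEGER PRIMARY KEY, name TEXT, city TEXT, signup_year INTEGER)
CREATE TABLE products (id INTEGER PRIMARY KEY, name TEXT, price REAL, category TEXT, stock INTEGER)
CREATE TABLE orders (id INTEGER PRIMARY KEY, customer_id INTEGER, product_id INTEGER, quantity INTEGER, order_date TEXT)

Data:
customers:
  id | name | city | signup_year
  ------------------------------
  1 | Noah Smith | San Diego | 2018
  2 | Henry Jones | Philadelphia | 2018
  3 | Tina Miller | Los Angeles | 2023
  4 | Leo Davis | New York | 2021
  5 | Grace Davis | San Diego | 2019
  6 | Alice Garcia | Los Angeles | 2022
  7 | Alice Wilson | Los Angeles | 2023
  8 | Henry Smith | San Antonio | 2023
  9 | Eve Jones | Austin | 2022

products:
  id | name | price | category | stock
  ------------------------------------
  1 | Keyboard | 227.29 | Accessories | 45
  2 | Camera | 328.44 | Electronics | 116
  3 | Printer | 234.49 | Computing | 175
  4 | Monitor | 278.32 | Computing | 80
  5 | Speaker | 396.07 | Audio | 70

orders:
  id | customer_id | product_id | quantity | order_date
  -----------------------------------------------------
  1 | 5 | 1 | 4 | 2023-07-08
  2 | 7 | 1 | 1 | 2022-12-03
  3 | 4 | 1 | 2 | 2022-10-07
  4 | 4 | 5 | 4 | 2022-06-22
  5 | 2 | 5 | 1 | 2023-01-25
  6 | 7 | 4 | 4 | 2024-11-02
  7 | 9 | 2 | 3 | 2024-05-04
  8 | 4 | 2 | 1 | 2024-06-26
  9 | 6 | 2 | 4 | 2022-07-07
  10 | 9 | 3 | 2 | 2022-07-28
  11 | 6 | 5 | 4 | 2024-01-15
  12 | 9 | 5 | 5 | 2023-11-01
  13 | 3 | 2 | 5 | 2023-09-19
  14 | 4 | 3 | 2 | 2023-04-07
SELECT c.id, p.name AS product, c.order_date FROM orders c JOIN products p ON c.product_id = p.id ORDER BY c.order_date ASC

Execution result:
id | product | order_date
4 | Speaker | 2022-06-22
9 | Camera | 2022-07-07
10 | Printer | 2022-07-28
3 | Keyboard | 2022-10-07
2 | Keyboard | 2022-12-03
5 | Speaker | 2023-01-25
14 | Printer | 2023-04-07
1 | Keyboard | 2023-07-08
13 | Camera | 2023-09-19
12 | Speaker | 2023-11-01
11 | Speaker | 2024-01-15
7 | Camera | 2024-05-04
8 | Camera | 2024-06-26
6 | Monitor | 2024-11-02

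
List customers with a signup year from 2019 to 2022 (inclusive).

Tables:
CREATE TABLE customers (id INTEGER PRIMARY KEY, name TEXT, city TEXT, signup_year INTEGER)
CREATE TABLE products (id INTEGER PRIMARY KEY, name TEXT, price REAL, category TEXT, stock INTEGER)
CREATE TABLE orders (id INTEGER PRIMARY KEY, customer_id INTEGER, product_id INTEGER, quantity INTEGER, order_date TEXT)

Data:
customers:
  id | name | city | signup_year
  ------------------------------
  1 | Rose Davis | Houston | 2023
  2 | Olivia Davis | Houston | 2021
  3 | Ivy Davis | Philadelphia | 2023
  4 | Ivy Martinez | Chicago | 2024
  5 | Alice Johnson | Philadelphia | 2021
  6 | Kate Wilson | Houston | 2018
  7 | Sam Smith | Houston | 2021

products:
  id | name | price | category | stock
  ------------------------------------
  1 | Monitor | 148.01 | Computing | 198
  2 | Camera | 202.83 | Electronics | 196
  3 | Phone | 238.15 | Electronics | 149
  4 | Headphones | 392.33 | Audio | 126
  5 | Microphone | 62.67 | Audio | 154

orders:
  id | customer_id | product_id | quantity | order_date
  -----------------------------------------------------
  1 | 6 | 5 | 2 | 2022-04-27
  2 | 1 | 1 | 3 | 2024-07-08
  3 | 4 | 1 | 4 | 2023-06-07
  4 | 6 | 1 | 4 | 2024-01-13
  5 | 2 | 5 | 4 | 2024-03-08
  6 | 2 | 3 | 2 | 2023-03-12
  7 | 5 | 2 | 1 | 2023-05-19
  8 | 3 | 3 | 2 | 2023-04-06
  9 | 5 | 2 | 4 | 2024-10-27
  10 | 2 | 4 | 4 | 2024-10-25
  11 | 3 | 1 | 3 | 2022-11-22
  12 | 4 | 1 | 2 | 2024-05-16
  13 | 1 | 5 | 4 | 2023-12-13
SELECT name, signup_year FROM customers WHERE signup_year BETWEEN 2019 AND 2022

Execution result:
name | signup_year
Olivia Davis | 2021
Alice Johnson | 2021
Sam Smith | 2021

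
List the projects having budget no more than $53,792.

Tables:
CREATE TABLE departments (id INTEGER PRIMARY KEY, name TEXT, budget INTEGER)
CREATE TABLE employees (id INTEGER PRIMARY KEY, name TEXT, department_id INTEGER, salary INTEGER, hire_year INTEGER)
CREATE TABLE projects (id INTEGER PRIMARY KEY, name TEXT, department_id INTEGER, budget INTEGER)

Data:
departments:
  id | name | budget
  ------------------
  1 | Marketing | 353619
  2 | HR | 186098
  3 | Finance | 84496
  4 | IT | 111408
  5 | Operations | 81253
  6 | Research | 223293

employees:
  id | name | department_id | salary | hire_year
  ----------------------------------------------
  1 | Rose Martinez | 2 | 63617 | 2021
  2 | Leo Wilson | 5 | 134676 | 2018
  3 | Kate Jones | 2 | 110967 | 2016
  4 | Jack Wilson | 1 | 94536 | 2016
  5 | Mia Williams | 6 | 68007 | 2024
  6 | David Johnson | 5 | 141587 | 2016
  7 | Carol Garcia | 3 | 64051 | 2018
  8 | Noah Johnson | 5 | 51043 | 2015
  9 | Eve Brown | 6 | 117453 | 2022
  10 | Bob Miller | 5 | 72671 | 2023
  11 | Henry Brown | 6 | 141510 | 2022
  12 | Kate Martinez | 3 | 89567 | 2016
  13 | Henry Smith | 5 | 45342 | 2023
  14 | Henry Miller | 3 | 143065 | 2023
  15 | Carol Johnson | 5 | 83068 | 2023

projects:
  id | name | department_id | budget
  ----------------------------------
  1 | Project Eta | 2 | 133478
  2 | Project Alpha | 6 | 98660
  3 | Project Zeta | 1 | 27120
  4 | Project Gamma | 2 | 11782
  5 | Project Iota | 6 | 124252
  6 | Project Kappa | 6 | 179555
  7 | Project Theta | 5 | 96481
SELECT name, budget FROM projects WHERE budget <= 53792

Execution result:
name | budget
Project Zeta | 27120
Project Gamma | 11782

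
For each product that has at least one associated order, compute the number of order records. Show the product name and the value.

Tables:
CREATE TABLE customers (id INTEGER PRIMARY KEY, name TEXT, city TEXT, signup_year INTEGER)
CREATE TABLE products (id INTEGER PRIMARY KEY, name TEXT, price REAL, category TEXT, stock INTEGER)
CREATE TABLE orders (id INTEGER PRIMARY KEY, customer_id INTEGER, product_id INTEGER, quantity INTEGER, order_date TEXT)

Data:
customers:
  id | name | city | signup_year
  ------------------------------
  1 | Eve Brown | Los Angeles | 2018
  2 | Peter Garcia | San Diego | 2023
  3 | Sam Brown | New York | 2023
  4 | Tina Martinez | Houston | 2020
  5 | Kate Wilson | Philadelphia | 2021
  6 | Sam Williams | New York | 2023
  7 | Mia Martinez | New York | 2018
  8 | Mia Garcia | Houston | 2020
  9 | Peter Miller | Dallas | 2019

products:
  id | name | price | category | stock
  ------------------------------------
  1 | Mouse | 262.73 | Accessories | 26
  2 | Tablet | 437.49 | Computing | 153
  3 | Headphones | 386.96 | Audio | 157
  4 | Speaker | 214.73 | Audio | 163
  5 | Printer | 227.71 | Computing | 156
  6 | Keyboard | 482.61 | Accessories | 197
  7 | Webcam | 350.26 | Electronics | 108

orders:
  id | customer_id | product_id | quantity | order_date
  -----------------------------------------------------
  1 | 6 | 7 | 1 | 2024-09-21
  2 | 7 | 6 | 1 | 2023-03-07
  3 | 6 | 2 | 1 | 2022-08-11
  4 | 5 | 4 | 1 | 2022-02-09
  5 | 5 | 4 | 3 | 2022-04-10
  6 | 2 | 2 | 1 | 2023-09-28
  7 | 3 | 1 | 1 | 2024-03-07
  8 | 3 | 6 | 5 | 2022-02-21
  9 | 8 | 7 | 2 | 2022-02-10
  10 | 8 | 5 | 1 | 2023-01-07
SELECT p.name, COUNT(*) AS n FROM orders c JOIN products p ON c.product_id = p.id GROUP BY p.id, p.name

Execution result:
name | n
Mouse | 1
Tablet | 2
Speaker | 2
Printer | 1
Keyboard | 2
Webcam | 2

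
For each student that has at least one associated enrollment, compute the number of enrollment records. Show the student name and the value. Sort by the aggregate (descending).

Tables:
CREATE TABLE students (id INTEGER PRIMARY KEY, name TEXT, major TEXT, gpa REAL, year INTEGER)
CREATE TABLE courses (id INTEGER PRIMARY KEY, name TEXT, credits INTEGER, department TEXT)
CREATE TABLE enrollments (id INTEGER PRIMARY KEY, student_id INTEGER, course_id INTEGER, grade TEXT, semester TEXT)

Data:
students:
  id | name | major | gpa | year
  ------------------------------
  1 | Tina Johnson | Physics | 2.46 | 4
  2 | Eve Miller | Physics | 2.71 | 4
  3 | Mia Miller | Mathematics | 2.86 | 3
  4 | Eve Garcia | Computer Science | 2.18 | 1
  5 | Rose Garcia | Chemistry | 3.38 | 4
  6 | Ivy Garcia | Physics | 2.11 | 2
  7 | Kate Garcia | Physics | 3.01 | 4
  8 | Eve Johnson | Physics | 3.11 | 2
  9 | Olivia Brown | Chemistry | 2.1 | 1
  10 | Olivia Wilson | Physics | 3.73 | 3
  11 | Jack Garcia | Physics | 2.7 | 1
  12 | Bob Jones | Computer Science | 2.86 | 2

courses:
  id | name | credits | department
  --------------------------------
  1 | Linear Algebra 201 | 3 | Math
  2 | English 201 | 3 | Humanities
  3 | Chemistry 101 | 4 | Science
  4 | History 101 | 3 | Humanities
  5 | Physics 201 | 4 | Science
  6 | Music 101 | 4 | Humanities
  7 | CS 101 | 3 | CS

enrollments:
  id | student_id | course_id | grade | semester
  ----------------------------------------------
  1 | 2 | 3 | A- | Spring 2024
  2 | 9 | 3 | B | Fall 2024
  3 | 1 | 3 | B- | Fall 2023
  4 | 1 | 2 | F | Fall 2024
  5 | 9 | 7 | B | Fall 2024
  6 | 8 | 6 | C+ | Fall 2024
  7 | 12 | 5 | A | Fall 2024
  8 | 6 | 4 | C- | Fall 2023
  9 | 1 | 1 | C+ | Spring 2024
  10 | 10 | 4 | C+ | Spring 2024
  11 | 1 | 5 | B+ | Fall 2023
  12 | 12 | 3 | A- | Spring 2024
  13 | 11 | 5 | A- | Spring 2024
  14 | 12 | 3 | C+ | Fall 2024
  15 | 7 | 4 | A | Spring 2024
SELECT p.name, COUNT(*) AS n FROM enrollments c JOIN students p ON c.student_id = p.id GROUP BY p.id, p.name ORDER BY n DESC

Execution result:
name | n
Tina Johnson | 4
Bob Jones | 3
Olivia Brown | 2
Eve Miller | 1
Ivy Garcia | 1
Kate Garcia | 1
Eve Johnson | 1
Olivia Wilson | 1
Jack Garcia | 1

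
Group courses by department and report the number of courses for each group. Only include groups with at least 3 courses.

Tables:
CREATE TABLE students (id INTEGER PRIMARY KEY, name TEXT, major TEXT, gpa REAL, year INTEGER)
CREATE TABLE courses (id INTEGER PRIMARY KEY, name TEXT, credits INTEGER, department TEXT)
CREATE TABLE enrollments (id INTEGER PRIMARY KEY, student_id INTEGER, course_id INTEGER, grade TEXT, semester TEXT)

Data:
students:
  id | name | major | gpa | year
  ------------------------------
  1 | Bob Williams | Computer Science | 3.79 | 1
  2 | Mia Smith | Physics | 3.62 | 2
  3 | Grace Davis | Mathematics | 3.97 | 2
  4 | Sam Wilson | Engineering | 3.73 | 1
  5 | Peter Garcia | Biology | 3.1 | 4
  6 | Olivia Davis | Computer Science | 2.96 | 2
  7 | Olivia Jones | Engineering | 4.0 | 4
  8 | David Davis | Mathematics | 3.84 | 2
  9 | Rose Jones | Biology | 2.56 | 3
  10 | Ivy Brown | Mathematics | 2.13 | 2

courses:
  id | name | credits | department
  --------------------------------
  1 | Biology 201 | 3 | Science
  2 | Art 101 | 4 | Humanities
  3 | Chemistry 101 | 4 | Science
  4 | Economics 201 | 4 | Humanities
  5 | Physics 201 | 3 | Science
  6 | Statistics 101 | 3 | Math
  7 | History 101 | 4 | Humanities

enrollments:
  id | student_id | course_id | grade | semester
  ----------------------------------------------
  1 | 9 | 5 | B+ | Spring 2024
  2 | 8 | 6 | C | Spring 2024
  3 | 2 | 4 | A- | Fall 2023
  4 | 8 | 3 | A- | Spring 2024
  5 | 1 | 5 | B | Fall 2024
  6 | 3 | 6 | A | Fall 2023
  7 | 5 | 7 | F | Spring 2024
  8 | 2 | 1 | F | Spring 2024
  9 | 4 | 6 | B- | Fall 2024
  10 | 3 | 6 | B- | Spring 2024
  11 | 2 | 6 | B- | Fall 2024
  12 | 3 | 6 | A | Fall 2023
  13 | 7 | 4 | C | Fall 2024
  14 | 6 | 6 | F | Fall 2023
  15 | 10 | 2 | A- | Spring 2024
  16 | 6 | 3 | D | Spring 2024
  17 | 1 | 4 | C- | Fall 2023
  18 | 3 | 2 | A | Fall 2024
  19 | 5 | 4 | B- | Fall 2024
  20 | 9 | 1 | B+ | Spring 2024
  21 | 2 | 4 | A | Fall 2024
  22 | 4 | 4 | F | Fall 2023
SELECT department, COUNT(*) AS n FROM courses GROUP BY department HAVING COUNT(*) >= 3

Execution result:
department | n
Humanities | 3
Science | 3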